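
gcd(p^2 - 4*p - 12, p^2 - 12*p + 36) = p - 6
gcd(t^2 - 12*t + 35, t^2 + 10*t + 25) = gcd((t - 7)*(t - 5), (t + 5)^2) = 1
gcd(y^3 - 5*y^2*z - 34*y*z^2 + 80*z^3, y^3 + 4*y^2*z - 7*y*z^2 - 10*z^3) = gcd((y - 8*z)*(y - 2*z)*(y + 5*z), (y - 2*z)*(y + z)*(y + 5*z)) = y^2 + 3*y*z - 10*z^2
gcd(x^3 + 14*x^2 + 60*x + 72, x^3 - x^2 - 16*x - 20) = x + 2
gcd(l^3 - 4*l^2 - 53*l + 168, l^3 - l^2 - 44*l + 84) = l + 7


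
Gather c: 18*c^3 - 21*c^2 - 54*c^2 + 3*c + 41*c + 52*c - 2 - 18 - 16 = 18*c^3 - 75*c^2 + 96*c - 36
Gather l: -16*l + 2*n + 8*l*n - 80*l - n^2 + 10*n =l*(8*n - 96) - n^2 + 12*n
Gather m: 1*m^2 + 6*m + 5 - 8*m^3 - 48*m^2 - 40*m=-8*m^3 - 47*m^2 - 34*m + 5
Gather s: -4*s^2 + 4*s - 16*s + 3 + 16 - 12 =-4*s^2 - 12*s + 7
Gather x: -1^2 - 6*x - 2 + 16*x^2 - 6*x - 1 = 16*x^2 - 12*x - 4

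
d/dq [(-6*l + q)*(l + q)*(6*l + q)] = -36*l^2 + 2*l*q + 3*q^2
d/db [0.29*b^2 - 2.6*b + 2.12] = 0.58*b - 2.6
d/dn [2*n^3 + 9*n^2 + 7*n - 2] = 6*n^2 + 18*n + 7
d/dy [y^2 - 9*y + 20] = 2*y - 9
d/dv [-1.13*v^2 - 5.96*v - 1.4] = -2.26*v - 5.96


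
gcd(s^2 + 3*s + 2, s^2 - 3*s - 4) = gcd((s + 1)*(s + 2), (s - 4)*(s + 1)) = s + 1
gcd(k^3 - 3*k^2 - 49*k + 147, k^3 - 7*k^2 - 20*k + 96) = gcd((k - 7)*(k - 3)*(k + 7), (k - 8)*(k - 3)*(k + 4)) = k - 3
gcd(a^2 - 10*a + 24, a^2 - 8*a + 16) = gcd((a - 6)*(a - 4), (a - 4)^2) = a - 4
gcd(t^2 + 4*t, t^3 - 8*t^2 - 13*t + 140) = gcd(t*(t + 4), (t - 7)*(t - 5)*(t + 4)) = t + 4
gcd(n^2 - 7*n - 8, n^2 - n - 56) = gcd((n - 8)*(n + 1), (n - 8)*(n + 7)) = n - 8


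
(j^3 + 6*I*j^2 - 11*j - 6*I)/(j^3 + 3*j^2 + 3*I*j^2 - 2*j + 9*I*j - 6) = (j + 3*I)/(j + 3)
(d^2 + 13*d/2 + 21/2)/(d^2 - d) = (2*d^2 + 13*d + 21)/(2*d*(d - 1))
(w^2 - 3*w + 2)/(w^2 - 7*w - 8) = (-w^2 + 3*w - 2)/(-w^2 + 7*w + 8)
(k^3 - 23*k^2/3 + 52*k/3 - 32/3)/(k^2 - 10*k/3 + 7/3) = (3*k^2 - 20*k + 32)/(3*k - 7)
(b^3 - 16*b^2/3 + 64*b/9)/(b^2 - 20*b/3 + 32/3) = b*(3*b - 8)/(3*(b - 4))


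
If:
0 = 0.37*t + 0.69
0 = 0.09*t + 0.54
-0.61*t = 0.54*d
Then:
No Solution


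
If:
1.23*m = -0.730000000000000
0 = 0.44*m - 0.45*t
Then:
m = -0.59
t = -0.58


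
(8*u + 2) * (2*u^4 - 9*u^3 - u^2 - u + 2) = 16*u^5 - 68*u^4 - 26*u^3 - 10*u^2 + 14*u + 4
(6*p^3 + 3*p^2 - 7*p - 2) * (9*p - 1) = 54*p^4 + 21*p^3 - 66*p^2 - 11*p + 2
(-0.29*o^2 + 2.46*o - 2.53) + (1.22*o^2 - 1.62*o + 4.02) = 0.93*o^2 + 0.84*o + 1.49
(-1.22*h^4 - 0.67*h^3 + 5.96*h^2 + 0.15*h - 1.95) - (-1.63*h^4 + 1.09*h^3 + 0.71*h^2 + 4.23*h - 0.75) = 0.41*h^4 - 1.76*h^3 + 5.25*h^2 - 4.08*h - 1.2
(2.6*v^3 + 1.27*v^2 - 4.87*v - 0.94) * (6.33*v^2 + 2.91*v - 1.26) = 16.458*v^5 + 15.6051*v^4 - 30.4074*v^3 - 21.7221*v^2 + 3.4008*v + 1.1844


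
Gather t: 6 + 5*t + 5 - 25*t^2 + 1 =-25*t^2 + 5*t + 12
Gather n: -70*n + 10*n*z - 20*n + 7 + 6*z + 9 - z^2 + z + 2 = n*(10*z - 90) - z^2 + 7*z + 18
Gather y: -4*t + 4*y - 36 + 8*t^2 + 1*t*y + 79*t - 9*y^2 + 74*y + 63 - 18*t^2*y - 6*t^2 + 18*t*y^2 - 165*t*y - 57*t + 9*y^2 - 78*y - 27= 2*t^2 + 18*t*y^2 + 18*t + y*(-18*t^2 - 164*t)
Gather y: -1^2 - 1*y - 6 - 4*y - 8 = -5*y - 15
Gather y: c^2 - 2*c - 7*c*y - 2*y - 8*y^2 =c^2 - 2*c - 8*y^2 + y*(-7*c - 2)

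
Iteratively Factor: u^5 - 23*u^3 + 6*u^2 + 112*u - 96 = (u - 2)*(u^4 + 2*u^3 - 19*u^2 - 32*u + 48) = (u - 4)*(u - 2)*(u^3 + 6*u^2 + 5*u - 12) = (u - 4)*(u - 2)*(u + 3)*(u^2 + 3*u - 4) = (u - 4)*(u - 2)*(u + 3)*(u + 4)*(u - 1)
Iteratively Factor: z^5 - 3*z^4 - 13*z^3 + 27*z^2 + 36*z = (z + 1)*(z^4 - 4*z^3 - 9*z^2 + 36*z) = (z - 4)*(z + 1)*(z^3 - 9*z) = (z - 4)*(z + 1)*(z + 3)*(z^2 - 3*z) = (z - 4)*(z - 3)*(z + 1)*(z + 3)*(z)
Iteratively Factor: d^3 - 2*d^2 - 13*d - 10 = (d + 1)*(d^2 - 3*d - 10) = (d + 1)*(d + 2)*(d - 5)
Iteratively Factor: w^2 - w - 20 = (w + 4)*(w - 5)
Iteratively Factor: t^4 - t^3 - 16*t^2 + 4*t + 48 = (t - 2)*(t^3 + t^2 - 14*t - 24) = (t - 4)*(t - 2)*(t^2 + 5*t + 6) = (t - 4)*(t - 2)*(t + 3)*(t + 2)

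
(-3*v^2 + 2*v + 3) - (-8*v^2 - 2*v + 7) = 5*v^2 + 4*v - 4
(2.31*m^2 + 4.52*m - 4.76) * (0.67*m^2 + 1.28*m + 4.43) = 1.5477*m^4 + 5.9852*m^3 + 12.8297*m^2 + 13.9308*m - 21.0868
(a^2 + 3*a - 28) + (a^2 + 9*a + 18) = 2*a^2 + 12*a - 10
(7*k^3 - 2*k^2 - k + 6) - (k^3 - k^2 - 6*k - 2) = 6*k^3 - k^2 + 5*k + 8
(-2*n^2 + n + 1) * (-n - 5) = 2*n^3 + 9*n^2 - 6*n - 5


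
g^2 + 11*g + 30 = (g + 5)*(g + 6)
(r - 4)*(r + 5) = r^2 + r - 20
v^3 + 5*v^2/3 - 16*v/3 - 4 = (v - 2)*(v + 2/3)*(v + 3)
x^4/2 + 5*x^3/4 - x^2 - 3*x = x*(x/2 + 1)*(x - 3/2)*(x + 2)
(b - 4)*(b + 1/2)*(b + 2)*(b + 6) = b^4 + 9*b^3/2 - 18*b^2 - 58*b - 24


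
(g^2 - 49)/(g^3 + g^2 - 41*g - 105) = (g + 7)/(g^2 + 8*g + 15)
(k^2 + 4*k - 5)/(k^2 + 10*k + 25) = (k - 1)/(k + 5)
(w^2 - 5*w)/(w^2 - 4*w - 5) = w/(w + 1)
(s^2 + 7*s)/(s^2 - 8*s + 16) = s*(s + 7)/(s^2 - 8*s + 16)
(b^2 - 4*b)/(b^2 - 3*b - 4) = b/(b + 1)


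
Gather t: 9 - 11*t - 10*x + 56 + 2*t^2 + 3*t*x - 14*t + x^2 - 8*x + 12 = 2*t^2 + t*(3*x - 25) + x^2 - 18*x + 77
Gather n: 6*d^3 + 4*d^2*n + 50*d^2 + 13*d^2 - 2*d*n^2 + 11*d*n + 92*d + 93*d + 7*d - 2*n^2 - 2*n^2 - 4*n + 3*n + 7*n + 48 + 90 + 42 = 6*d^3 + 63*d^2 + 192*d + n^2*(-2*d - 4) + n*(4*d^2 + 11*d + 6) + 180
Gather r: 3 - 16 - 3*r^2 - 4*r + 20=-3*r^2 - 4*r + 7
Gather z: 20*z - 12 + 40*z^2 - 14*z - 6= 40*z^2 + 6*z - 18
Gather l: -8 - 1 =-9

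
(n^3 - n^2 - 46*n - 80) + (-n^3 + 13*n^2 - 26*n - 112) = 12*n^2 - 72*n - 192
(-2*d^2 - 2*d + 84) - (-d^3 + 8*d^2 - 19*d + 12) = d^3 - 10*d^2 + 17*d + 72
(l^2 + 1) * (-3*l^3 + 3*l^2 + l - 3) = -3*l^5 + 3*l^4 - 2*l^3 + l - 3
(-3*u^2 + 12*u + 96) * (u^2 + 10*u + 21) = -3*u^4 - 18*u^3 + 153*u^2 + 1212*u + 2016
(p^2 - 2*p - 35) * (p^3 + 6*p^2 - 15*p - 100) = p^5 + 4*p^4 - 62*p^3 - 280*p^2 + 725*p + 3500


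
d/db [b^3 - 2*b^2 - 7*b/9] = 3*b^2 - 4*b - 7/9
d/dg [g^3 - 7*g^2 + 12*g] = 3*g^2 - 14*g + 12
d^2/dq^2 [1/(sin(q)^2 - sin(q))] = (-4 - 1/sin(q) + 4/sin(q)^2 - 2/sin(q)^3)/(sin(q) - 1)^2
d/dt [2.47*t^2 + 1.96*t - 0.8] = 4.94*t + 1.96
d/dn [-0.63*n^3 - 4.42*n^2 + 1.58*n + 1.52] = -1.89*n^2 - 8.84*n + 1.58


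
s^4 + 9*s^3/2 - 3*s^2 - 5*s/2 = s*(s - 1)*(s + 1/2)*(s + 5)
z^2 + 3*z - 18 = (z - 3)*(z + 6)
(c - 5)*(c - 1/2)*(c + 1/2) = c^3 - 5*c^2 - c/4 + 5/4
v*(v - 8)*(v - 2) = v^3 - 10*v^2 + 16*v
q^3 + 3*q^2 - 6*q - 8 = (q - 2)*(q + 1)*(q + 4)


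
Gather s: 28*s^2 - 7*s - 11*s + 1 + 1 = 28*s^2 - 18*s + 2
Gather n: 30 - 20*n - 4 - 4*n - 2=24 - 24*n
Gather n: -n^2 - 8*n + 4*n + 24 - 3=-n^2 - 4*n + 21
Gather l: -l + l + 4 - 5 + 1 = 0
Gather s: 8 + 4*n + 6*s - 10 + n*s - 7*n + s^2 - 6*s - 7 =n*s - 3*n + s^2 - 9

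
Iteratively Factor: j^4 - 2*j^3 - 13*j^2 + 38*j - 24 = (j - 1)*(j^3 - j^2 - 14*j + 24) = (j - 2)*(j - 1)*(j^2 + j - 12) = (j - 3)*(j - 2)*(j - 1)*(j + 4)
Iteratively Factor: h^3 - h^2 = (h - 1)*(h^2) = h*(h - 1)*(h)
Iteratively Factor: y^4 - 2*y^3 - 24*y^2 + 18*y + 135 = (y + 3)*(y^3 - 5*y^2 - 9*y + 45) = (y - 3)*(y + 3)*(y^2 - 2*y - 15) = (y - 5)*(y - 3)*(y + 3)*(y + 3)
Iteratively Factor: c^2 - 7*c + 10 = (c - 5)*(c - 2)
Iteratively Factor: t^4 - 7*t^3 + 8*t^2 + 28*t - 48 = (t - 2)*(t^3 - 5*t^2 - 2*t + 24) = (t - 2)*(t + 2)*(t^2 - 7*t + 12) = (t - 3)*(t - 2)*(t + 2)*(t - 4)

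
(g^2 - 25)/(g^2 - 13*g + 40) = (g + 5)/(g - 8)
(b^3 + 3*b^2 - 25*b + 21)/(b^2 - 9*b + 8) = (b^2 + 4*b - 21)/(b - 8)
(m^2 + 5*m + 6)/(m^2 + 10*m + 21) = (m + 2)/(m + 7)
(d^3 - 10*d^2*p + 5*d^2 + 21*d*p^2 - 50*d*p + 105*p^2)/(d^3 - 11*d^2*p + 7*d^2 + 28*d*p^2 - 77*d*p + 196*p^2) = (-d^2 + 3*d*p - 5*d + 15*p)/(-d^2 + 4*d*p - 7*d + 28*p)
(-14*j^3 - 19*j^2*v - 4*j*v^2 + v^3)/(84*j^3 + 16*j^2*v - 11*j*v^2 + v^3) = (j + v)/(-6*j + v)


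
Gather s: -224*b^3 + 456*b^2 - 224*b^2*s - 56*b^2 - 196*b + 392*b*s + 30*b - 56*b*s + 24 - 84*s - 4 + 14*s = -224*b^3 + 400*b^2 - 166*b + s*(-224*b^2 + 336*b - 70) + 20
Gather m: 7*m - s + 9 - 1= 7*m - s + 8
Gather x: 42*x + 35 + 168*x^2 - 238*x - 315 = 168*x^2 - 196*x - 280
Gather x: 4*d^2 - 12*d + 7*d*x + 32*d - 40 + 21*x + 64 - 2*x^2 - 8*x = 4*d^2 + 20*d - 2*x^2 + x*(7*d + 13) + 24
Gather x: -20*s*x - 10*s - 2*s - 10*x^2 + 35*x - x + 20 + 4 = -12*s - 10*x^2 + x*(34 - 20*s) + 24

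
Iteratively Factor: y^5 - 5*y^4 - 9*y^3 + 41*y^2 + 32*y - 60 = (y + 2)*(y^4 - 7*y^3 + 5*y^2 + 31*y - 30) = (y - 1)*(y + 2)*(y^3 - 6*y^2 - y + 30) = (y - 5)*(y - 1)*(y + 2)*(y^2 - y - 6) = (y - 5)*(y - 3)*(y - 1)*(y + 2)*(y + 2)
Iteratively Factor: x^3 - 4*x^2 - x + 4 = (x - 4)*(x^2 - 1) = (x - 4)*(x - 1)*(x + 1)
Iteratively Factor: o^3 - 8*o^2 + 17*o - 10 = (o - 1)*(o^2 - 7*o + 10) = (o - 5)*(o - 1)*(o - 2)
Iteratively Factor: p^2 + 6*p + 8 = (p + 2)*(p + 4)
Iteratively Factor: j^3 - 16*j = (j - 4)*(j^2 + 4*j) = j*(j - 4)*(j + 4)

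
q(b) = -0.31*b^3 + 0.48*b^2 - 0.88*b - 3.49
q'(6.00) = -28.60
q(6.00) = -58.45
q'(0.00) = -0.88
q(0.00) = -3.49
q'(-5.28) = -31.88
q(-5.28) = 60.17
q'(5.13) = -20.43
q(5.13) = -37.22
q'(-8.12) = -69.99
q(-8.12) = 201.27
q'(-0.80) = -2.24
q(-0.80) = -2.32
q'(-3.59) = -16.31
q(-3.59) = 20.20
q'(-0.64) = -1.88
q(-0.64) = -2.65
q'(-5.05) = -29.45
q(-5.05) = 53.12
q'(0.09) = -0.80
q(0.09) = -3.57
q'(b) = -0.93*b^2 + 0.96*b - 0.88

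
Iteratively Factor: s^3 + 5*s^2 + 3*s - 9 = (s + 3)*(s^2 + 2*s - 3) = (s + 3)^2*(s - 1)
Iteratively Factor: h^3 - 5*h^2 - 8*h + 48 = (h - 4)*(h^2 - h - 12) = (h - 4)*(h + 3)*(h - 4)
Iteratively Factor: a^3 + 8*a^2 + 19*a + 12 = (a + 1)*(a^2 + 7*a + 12) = (a + 1)*(a + 3)*(a + 4)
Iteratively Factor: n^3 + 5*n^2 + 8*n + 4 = (n + 2)*(n^2 + 3*n + 2) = (n + 2)^2*(n + 1)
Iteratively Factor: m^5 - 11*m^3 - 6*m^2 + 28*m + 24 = (m + 2)*(m^4 - 2*m^3 - 7*m^2 + 8*m + 12) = (m - 2)*(m + 2)*(m^3 - 7*m - 6) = (m - 3)*(m - 2)*(m + 2)*(m^2 + 3*m + 2) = (m - 3)*(m - 2)*(m + 2)^2*(m + 1)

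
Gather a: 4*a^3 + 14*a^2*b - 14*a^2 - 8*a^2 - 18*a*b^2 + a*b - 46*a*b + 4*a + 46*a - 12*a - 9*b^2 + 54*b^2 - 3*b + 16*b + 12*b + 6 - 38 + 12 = 4*a^3 + a^2*(14*b - 22) + a*(-18*b^2 - 45*b + 38) + 45*b^2 + 25*b - 20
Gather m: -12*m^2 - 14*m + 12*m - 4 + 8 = -12*m^2 - 2*m + 4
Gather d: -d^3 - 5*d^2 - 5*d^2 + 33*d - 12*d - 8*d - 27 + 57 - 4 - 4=-d^3 - 10*d^2 + 13*d + 22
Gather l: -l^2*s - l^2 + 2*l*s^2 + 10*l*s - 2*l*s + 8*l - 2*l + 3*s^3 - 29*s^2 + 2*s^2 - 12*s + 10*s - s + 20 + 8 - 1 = l^2*(-s - 1) + l*(2*s^2 + 8*s + 6) + 3*s^3 - 27*s^2 - 3*s + 27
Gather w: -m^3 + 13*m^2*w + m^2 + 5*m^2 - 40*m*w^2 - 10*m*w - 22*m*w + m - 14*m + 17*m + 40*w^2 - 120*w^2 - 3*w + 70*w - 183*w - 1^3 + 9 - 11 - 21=-m^3 + 6*m^2 + 4*m + w^2*(-40*m - 80) + w*(13*m^2 - 32*m - 116) - 24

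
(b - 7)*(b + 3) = b^2 - 4*b - 21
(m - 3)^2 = m^2 - 6*m + 9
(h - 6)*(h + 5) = h^2 - h - 30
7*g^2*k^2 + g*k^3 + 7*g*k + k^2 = k*(7*g + k)*(g*k + 1)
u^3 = u^3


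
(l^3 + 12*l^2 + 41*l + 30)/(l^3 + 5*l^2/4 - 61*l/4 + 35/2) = 4*(l^2 + 7*l + 6)/(4*l^2 - 15*l + 14)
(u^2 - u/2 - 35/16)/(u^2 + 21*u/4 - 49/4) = (u + 5/4)/(u + 7)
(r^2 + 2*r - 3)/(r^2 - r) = (r + 3)/r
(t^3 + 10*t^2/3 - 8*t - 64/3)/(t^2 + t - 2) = (3*t^2 + 4*t - 32)/(3*(t - 1))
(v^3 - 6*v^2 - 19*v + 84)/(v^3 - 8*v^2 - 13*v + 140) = (v - 3)/(v - 5)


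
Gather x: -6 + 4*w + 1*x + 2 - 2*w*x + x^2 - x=-2*w*x + 4*w + x^2 - 4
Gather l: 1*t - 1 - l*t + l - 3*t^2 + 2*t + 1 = l*(1 - t) - 3*t^2 + 3*t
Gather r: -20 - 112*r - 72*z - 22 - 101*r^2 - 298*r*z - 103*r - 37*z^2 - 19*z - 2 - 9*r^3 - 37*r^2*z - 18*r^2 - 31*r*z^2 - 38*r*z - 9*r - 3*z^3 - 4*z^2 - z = -9*r^3 + r^2*(-37*z - 119) + r*(-31*z^2 - 336*z - 224) - 3*z^3 - 41*z^2 - 92*z - 44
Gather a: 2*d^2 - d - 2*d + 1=2*d^2 - 3*d + 1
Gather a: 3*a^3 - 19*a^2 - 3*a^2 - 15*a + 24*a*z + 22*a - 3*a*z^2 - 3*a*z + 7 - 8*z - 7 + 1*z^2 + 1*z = 3*a^3 - 22*a^2 + a*(-3*z^2 + 21*z + 7) + z^2 - 7*z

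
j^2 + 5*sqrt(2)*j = j*(j + 5*sqrt(2))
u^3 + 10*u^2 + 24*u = u*(u + 4)*(u + 6)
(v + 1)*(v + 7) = v^2 + 8*v + 7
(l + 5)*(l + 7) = l^2 + 12*l + 35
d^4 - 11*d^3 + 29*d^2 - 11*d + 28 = (d - 7)*(d - 4)*(d - I)*(d + I)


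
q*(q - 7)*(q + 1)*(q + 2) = q^4 - 4*q^3 - 19*q^2 - 14*q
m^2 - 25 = (m - 5)*(m + 5)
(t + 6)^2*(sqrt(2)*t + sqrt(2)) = sqrt(2)*t^3 + 13*sqrt(2)*t^2 + 48*sqrt(2)*t + 36*sqrt(2)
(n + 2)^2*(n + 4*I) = n^3 + 4*n^2 + 4*I*n^2 + 4*n + 16*I*n + 16*I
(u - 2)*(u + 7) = u^2 + 5*u - 14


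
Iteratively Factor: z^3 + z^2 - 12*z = (z + 4)*(z^2 - 3*z) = (z - 3)*(z + 4)*(z)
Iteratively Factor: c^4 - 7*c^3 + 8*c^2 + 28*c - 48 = (c - 4)*(c^3 - 3*c^2 - 4*c + 12) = (c - 4)*(c - 3)*(c^2 - 4) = (c - 4)*(c - 3)*(c + 2)*(c - 2)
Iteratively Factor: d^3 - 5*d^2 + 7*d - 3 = (d - 1)*(d^2 - 4*d + 3) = (d - 3)*(d - 1)*(d - 1)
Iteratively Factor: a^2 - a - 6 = (a + 2)*(a - 3)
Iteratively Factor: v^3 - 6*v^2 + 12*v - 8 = (v - 2)*(v^2 - 4*v + 4) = (v - 2)^2*(v - 2)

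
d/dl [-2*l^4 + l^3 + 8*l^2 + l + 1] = -8*l^3 + 3*l^2 + 16*l + 1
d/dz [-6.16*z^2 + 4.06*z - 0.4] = 4.06 - 12.32*z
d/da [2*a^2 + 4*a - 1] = 4*a + 4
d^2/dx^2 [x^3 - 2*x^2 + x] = 6*x - 4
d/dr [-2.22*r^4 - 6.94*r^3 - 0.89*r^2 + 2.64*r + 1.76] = -8.88*r^3 - 20.82*r^2 - 1.78*r + 2.64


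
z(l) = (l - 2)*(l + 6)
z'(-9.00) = -14.00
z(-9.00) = 33.00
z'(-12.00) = -20.00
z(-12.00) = 84.00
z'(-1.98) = 0.04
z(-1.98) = -16.00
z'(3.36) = 10.72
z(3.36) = 12.73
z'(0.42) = 4.84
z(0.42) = -10.14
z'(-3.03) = -2.06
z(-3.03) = -14.94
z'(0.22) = 4.44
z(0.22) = -11.07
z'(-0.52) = 2.96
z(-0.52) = -13.81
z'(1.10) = 6.20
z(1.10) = -6.39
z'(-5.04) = -6.08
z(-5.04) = -6.76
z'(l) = 2*l + 4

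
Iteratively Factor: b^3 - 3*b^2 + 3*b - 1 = (b - 1)*(b^2 - 2*b + 1) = (b - 1)^2*(b - 1)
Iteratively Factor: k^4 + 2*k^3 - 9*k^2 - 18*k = (k + 3)*(k^3 - k^2 - 6*k) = k*(k + 3)*(k^2 - k - 6) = k*(k + 2)*(k + 3)*(k - 3)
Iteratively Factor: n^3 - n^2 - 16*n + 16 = (n + 4)*(n^2 - 5*n + 4) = (n - 1)*(n + 4)*(n - 4)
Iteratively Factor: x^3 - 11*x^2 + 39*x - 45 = (x - 5)*(x^2 - 6*x + 9) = (x - 5)*(x - 3)*(x - 3)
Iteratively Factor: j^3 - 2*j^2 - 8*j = (j + 2)*(j^2 - 4*j) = (j - 4)*(j + 2)*(j)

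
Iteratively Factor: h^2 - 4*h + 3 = (h - 3)*(h - 1)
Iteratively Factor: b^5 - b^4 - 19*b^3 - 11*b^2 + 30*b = (b - 1)*(b^4 - 19*b^2 - 30*b) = b*(b - 1)*(b^3 - 19*b - 30) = b*(b - 5)*(b - 1)*(b^2 + 5*b + 6) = b*(b - 5)*(b - 1)*(b + 2)*(b + 3)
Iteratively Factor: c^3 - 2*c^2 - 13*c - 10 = (c - 5)*(c^2 + 3*c + 2) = (c - 5)*(c + 1)*(c + 2)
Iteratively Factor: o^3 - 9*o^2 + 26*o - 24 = (o - 2)*(o^2 - 7*o + 12) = (o - 4)*(o - 2)*(o - 3)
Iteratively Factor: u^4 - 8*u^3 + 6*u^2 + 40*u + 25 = (u - 5)*(u^3 - 3*u^2 - 9*u - 5) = (u - 5)*(u + 1)*(u^2 - 4*u - 5) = (u - 5)^2*(u + 1)*(u + 1)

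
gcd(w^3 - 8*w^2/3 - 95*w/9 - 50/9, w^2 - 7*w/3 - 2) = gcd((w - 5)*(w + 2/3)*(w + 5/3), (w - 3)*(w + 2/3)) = w + 2/3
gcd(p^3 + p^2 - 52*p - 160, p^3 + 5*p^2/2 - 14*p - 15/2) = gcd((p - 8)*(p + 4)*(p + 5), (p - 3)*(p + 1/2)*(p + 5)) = p + 5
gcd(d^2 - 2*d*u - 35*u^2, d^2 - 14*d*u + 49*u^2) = -d + 7*u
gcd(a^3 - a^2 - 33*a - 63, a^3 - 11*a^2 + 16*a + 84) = a - 7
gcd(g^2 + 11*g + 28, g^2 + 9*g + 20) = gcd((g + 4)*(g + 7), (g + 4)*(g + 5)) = g + 4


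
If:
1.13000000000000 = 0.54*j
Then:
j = 2.09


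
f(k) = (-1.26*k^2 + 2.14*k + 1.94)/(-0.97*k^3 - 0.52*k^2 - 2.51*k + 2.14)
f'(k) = (2.14 - 2.52*k)/(-0.97*k^3 - 0.52*k^2 - 2.51*k + 2.14) + (-1.26*k^2 + 2.14*k + 1.94)*(2.91*k^2 + 1.04*k + 2.51)/(-0.97*k^3 - 0.52*k^2 - 2.51*k + 2.14)^2 = (-1.2222*k^4 + 4.1516*k^3 + 9.9208*k^2 - 3.3752*k + 9.449)/(0.9409*k^6 + 1.0088*k^5 + 5.1398*k^4 - 1.5412*k^3 + 4.0745*k^2 - 10.7428*k + 4.5796)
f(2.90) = 0.07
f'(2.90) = 0.09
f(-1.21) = -0.41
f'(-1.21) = 0.48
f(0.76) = -5.75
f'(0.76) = 57.54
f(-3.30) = -0.48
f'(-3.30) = -0.11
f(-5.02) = -0.33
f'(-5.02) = -0.07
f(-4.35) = -0.38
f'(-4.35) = -0.08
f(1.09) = -1.12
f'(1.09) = 3.48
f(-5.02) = -0.33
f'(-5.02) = -0.07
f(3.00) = 0.08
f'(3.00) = 0.08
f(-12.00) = -0.13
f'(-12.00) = -0.01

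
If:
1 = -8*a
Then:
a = -1/8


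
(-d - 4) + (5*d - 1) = 4*d - 5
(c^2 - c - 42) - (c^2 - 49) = 7 - c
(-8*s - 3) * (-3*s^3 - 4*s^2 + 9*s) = 24*s^4 + 41*s^3 - 60*s^2 - 27*s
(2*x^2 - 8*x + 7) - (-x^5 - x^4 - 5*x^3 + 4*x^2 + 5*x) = x^5 + x^4 + 5*x^3 - 2*x^2 - 13*x + 7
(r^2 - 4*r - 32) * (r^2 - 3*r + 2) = r^4 - 7*r^3 - 18*r^2 + 88*r - 64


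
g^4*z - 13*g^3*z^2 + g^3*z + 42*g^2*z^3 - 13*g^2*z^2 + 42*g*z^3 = g*(g - 7*z)*(g - 6*z)*(g*z + z)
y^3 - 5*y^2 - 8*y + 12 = (y - 6)*(y - 1)*(y + 2)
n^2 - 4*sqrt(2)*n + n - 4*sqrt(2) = (n + 1)*(n - 4*sqrt(2))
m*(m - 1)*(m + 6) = m^3 + 5*m^2 - 6*m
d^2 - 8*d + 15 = (d - 5)*(d - 3)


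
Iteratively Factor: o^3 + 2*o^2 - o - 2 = (o - 1)*(o^2 + 3*o + 2) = (o - 1)*(o + 2)*(o + 1)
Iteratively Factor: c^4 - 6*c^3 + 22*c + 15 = (c + 1)*(c^3 - 7*c^2 + 7*c + 15) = (c + 1)^2*(c^2 - 8*c + 15) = (c - 5)*(c + 1)^2*(c - 3)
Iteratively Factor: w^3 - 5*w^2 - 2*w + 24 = (w - 4)*(w^2 - w - 6) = (w - 4)*(w - 3)*(w + 2)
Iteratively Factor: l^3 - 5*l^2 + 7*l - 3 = (l - 1)*(l^2 - 4*l + 3) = (l - 3)*(l - 1)*(l - 1)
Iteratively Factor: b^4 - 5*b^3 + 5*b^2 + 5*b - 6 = (b - 2)*(b^3 - 3*b^2 - b + 3) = (b - 3)*(b - 2)*(b^2 - 1) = (b - 3)*(b - 2)*(b - 1)*(b + 1)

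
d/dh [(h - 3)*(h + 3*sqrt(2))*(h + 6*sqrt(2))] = 3*h^2 - 6*h + 18*sqrt(2)*h - 27*sqrt(2) + 36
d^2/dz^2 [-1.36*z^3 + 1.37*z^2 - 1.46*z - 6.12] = 2.74 - 8.16*z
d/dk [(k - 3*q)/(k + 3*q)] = 6*q/(k + 3*q)^2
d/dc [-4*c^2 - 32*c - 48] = -8*c - 32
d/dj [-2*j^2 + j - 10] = 1 - 4*j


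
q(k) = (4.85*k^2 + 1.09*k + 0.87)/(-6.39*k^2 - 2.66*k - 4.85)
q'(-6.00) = -0.00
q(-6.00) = -0.77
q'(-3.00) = 0.02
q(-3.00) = -0.76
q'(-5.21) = 0.00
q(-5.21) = -0.77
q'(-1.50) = 0.16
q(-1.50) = -0.67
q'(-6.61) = -0.00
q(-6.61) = -0.77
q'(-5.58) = 0.00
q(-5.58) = -0.77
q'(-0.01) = -0.11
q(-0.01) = -0.18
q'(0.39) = -0.38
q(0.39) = -0.30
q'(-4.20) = 0.00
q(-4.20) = -0.77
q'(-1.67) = 0.12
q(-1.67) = -0.69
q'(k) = (9.7*k + 1.09)/(-6.39*k^2 - 2.66*k - 4.85) + (12.78*k + 2.66)*(4.85*k^2 + 1.09*k + 0.87)/(-6.39*k^2 - 2.66*k - 4.85)^2 = (-5.9359*k^2 - 35.9264*k - 2.9723)/(40.8321*k^4 + 33.9948*k^3 + 69.0586*k^2 + 25.802*k + 23.5225)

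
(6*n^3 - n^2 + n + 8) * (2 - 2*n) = -12*n^4 + 14*n^3 - 4*n^2 - 14*n + 16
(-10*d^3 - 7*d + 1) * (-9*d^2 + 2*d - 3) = 90*d^5 - 20*d^4 + 93*d^3 - 23*d^2 + 23*d - 3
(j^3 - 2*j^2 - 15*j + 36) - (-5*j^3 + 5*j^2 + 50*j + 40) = 6*j^3 - 7*j^2 - 65*j - 4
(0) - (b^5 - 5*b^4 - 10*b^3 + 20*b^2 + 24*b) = -b^5 + 5*b^4 + 10*b^3 - 20*b^2 - 24*b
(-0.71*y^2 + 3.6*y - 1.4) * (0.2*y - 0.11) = -0.142*y^3 + 0.7981*y^2 - 0.676*y + 0.154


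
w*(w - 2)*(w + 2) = w^3 - 4*w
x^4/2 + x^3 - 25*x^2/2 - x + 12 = (x/2 + 1/2)*(x - 4)*(x - 1)*(x + 6)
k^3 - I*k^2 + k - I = (k - I)^2*(k + I)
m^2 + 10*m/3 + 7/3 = (m + 1)*(m + 7/3)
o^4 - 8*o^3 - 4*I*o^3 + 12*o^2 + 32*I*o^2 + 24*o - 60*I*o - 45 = (o - 5)*(o - 3)*(o - 3*I)*(o - I)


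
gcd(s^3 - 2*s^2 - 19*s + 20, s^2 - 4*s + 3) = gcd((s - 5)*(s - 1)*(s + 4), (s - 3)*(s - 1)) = s - 1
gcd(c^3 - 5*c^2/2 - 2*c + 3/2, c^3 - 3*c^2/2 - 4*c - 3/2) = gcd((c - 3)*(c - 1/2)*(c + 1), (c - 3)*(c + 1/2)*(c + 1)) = c^2 - 2*c - 3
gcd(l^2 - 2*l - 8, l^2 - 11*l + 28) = l - 4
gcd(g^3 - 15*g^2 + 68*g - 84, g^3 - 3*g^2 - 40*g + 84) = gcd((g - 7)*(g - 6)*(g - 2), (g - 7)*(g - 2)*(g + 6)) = g^2 - 9*g + 14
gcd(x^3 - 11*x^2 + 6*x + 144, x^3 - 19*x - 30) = x + 3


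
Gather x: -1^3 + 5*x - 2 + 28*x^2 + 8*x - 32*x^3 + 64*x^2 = -32*x^3 + 92*x^2 + 13*x - 3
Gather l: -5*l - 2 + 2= -5*l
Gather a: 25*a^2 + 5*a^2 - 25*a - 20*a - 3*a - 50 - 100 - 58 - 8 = 30*a^2 - 48*a - 216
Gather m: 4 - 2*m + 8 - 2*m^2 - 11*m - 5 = -2*m^2 - 13*m + 7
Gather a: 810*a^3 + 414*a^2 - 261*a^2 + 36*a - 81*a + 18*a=810*a^3 + 153*a^2 - 27*a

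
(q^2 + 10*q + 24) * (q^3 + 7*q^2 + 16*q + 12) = q^5 + 17*q^4 + 110*q^3 + 340*q^2 + 504*q + 288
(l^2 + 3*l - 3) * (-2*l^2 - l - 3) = -2*l^4 - 7*l^3 - 6*l + 9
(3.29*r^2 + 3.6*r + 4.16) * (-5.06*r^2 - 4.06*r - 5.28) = -16.6474*r^4 - 31.5734*r^3 - 53.0368*r^2 - 35.8976*r - 21.9648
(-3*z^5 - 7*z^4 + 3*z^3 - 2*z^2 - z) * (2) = -6*z^5 - 14*z^4 + 6*z^3 - 4*z^2 - 2*z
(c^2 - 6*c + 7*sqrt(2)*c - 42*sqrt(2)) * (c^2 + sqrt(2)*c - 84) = c^4 - 6*c^3 + 8*sqrt(2)*c^3 - 70*c^2 - 48*sqrt(2)*c^2 - 588*sqrt(2)*c + 420*c + 3528*sqrt(2)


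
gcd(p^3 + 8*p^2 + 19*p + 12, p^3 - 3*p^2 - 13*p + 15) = p + 3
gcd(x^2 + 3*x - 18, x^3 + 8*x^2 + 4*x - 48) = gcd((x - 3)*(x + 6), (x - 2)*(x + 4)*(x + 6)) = x + 6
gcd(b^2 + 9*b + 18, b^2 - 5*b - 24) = b + 3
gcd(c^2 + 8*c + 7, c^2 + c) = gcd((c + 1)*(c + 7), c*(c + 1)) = c + 1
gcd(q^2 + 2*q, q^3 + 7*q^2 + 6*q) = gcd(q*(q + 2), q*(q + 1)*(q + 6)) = q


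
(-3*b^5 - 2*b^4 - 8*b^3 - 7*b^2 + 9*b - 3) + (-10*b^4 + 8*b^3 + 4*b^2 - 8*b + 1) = -3*b^5 - 12*b^4 - 3*b^2 + b - 2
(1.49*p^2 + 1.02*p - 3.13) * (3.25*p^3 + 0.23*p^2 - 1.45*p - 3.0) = 4.8425*p^5 + 3.6577*p^4 - 12.0984*p^3 - 6.6689*p^2 + 1.4785*p + 9.39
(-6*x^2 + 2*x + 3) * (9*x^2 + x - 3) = -54*x^4 + 12*x^3 + 47*x^2 - 3*x - 9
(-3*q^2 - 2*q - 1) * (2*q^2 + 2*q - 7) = -6*q^4 - 10*q^3 + 15*q^2 + 12*q + 7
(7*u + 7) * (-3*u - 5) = -21*u^2 - 56*u - 35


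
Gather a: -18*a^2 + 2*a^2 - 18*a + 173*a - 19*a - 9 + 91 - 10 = -16*a^2 + 136*a + 72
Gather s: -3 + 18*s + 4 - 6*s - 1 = 12*s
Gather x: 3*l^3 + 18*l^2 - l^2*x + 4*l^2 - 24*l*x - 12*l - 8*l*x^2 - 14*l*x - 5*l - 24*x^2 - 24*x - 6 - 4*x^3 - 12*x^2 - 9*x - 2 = 3*l^3 + 22*l^2 - 17*l - 4*x^3 + x^2*(-8*l - 36) + x*(-l^2 - 38*l - 33) - 8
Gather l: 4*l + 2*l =6*l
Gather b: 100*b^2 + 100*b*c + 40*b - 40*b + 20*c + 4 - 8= 100*b^2 + 100*b*c + 20*c - 4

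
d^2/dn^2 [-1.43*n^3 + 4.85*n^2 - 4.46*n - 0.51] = 9.7 - 8.58*n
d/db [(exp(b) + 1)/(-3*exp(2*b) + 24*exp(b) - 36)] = (2*(exp(b) - 4)*(exp(b) + 1) - exp(2*b) + 8*exp(b) - 12)*exp(b)/(3*(exp(2*b) - 8*exp(b) + 12)^2)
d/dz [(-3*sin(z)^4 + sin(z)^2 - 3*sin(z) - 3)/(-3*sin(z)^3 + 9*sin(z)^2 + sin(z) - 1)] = (9*sin(z)^6 - 54*sin(z)^5 - 6*sin(z)^4 - 6*sin(z)^3 + sin(z)^2 + 52*sin(z) + 6)*cos(z)/(3*sin(z)^3 - 9*sin(z)^2 - sin(z) + 1)^2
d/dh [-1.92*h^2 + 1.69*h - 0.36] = 1.69 - 3.84*h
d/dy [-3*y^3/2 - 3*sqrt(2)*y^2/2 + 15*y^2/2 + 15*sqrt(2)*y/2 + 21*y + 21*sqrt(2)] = -9*y^2/2 - 3*sqrt(2)*y + 15*y + 15*sqrt(2)/2 + 21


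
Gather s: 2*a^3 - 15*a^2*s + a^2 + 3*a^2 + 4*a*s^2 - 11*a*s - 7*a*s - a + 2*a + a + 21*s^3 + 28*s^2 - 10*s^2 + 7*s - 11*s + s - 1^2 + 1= 2*a^3 + 4*a^2 + 2*a + 21*s^3 + s^2*(4*a + 18) + s*(-15*a^2 - 18*a - 3)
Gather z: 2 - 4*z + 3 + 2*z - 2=3 - 2*z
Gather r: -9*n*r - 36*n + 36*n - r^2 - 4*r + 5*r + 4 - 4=-r^2 + r*(1 - 9*n)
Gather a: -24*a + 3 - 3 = -24*a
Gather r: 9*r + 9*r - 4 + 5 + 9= 18*r + 10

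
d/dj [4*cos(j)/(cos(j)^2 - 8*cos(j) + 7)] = 4*(cos(j)^2 - 7)*sin(j)/((cos(j) - 7)^2*(cos(j) - 1)^2)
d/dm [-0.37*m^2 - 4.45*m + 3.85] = -0.74*m - 4.45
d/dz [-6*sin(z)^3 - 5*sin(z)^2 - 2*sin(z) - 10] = 2*(-5*sin(z) + 9*cos(z)^2 - 10)*cos(z)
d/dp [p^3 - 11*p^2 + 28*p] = 3*p^2 - 22*p + 28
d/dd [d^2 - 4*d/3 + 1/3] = 2*d - 4/3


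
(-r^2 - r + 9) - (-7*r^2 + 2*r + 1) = 6*r^2 - 3*r + 8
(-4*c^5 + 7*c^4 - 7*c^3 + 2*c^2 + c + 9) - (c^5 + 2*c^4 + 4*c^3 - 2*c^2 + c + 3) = -5*c^5 + 5*c^4 - 11*c^3 + 4*c^2 + 6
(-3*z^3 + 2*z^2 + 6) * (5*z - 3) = -15*z^4 + 19*z^3 - 6*z^2 + 30*z - 18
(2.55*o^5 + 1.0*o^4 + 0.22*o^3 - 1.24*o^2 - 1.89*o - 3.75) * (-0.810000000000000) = -2.0655*o^5 - 0.81*o^4 - 0.1782*o^3 + 1.0044*o^2 + 1.5309*o + 3.0375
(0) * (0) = 0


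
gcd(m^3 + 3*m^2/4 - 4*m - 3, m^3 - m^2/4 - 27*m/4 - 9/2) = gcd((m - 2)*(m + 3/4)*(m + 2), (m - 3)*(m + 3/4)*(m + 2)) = m^2 + 11*m/4 + 3/2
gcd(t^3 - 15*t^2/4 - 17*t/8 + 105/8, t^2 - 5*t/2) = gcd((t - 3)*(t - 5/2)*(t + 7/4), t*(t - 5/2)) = t - 5/2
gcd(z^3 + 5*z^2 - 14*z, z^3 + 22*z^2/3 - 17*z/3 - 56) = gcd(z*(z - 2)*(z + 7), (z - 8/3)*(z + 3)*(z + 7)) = z + 7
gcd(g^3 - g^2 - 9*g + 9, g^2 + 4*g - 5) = g - 1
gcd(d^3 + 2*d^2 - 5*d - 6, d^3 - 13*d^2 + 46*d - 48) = d - 2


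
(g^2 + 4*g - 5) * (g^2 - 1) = g^4 + 4*g^3 - 6*g^2 - 4*g + 5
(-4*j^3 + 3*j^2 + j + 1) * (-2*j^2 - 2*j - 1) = 8*j^5 + 2*j^4 - 4*j^3 - 7*j^2 - 3*j - 1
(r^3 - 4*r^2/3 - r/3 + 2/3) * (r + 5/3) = r^4 + r^3/3 - 23*r^2/9 + r/9 + 10/9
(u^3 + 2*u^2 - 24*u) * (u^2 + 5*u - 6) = u^5 + 7*u^4 - 20*u^3 - 132*u^2 + 144*u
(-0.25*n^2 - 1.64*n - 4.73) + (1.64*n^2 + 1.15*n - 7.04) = 1.39*n^2 - 0.49*n - 11.77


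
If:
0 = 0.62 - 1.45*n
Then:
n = 0.43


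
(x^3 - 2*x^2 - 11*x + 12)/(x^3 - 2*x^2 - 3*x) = (-x^3 + 2*x^2 + 11*x - 12)/(x*(-x^2 + 2*x + 3))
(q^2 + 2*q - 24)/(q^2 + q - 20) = (q + 6)/(q + 5)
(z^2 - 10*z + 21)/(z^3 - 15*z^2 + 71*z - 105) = 1/(z - 5)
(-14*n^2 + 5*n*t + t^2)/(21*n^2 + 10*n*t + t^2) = (-2*n + t)/(3*n + t)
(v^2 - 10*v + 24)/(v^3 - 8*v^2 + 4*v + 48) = 1/(v + 2)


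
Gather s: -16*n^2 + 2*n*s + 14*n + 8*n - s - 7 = -16*n^2 + 22*n + s*(2*n - 1) - 7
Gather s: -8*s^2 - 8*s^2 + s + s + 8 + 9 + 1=-16*s^2 + 2*s + 18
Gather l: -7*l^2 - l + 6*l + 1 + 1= -7*l^2 + 5*l + 2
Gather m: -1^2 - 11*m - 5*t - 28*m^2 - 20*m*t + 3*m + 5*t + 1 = -28*m^2 + m*(-20*t - 8)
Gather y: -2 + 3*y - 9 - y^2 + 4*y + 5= -y^2 + 7*y - 6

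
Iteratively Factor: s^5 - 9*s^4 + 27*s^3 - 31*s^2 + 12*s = (s - 1)*(s^4 - 8*s^3 + 19*s^2 - 12*s) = (s - 4)*(s - 1)*(s^3 - 4*s^2 + 3*s) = (s - 4)*(s - 1)^2*(s^2 - 3*s) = (s - 4)*(s - 3)*(s - 1)^2*(s)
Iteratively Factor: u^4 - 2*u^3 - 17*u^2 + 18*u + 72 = (u + 3)*(u^3 - 5*u^2 - 2*u + 24) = (u - 4)*(u + 3)*(u^2 - u - 6) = (u - 4)*(u + 2)*(u + 3)*(u - 3)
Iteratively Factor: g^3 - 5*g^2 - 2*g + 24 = (g - 4)*(g^2 - g - 6) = (g - 4)*(g + 2)*(g - 3)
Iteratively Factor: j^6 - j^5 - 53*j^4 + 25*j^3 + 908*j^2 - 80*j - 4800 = (j + 4)*(j^5 - 5*j^4 - 33*j^3 + 157*j^2 + 280*j - 1200) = (j - 5)*(j + 4)*(j^4 - 33*j^2 - 8*j + 240) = (j - 5)*(j - 3)*(j + 4)*(j^3 + 3*j^2 - 24*j - 80) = (j - 5)^2*(j - 3)*(j + 4)*(j^2 + 8*j + 16) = (j - 5)^2*(j - 3)*(j + 4)^2*(j + 4)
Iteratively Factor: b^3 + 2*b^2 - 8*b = (b - 2)*(b^2 + 4*b) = (b - 2)*(b + 4)*(b)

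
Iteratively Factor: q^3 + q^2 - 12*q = (q)*(q^2 + q - 12) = q*(q - 3)*(q + 4)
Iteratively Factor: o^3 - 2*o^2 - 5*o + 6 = (o + 2)*(o^2 - 4*o + 3) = (o - 1)*(o + 2)*(o - 3)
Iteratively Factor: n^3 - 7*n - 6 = (n + 2)*(n^2 - 2*n - 3) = (n - 3)*(n + 2)*(n + 1)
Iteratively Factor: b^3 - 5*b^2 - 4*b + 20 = (b - 5)*(b^2 - 4) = (b - 5)*(b - 2)*(b + 2)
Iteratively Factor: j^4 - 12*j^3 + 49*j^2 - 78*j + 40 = (j - 4)*(j^3 - 8*j^2 + 17*j - 10) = (j - 5)*(j - 4)*(j^2 - 3*j + 2) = (j - 5)*(j - 4)*(j - 1)*(j - 2)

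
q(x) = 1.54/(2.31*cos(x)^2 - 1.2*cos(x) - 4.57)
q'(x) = 1.54*(4.62*sin(x)*cos(x) - 1.2*sin(x))/(2.31*cos(x)^2 - 1.2*cos(x) - 4.57)^2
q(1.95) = -0.40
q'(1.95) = -0.29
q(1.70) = -0.35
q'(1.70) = -0.14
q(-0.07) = -0.44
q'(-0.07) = -0.03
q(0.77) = -0.36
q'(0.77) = 0.13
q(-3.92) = -0.61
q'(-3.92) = -0.75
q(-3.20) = -1.44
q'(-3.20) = -0.46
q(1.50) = -0.33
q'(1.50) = -0.06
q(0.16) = -0.44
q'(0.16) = 0.07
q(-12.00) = -0.39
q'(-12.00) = 0.14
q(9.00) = -0.99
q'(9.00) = -1.41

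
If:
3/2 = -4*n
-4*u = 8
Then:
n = -3/8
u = -2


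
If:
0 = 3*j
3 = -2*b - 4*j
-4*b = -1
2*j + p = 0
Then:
No Solution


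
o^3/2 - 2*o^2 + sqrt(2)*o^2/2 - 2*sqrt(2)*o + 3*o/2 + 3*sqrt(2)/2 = (o/2 + sqrt(2)/2)*(o - 3)*(o - 1)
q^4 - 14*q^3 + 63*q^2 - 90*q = q*(q - 6)*(q - 5)*(q - 3)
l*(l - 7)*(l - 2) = l^3 - 9*l^2 + 14*l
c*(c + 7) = c^2 + 7*c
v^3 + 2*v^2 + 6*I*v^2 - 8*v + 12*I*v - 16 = (v + 2)*(v + 2*I)*(v + 4*I)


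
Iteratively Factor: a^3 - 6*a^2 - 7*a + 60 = (a - 4)*(a^2 - 2*a - 15) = (a - 4)*(a + 3)*(a - 5)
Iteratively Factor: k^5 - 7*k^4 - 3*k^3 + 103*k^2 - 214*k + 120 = (k - 5)*(k^4 - 2*k^3 - 13*k^2 + 38*k - 24) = (k - 5)*(k - 2)*(k^3 - 13*k + 12) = (k - 5)*(k - 2)*(k + 4)*(k^2 - 4*k + 3) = (k - 5)*(k - 2)*(k - 1)*(k + 4)*(k - 3)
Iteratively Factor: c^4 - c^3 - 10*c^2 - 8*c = (c + 1)*(c^3 - 2*c^2 - 8*c) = (c + 1)*(c + 2)*(c^2 - 4*c) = (c - 4)*(c + 1)*(c + 2)*(c)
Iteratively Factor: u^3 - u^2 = (u)*(u^2 - u) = u*(u - 1)*(u)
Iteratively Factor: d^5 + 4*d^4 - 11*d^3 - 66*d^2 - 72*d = (d + 2)*(d^4 + 2*d^3 - 15*d^2 - 36*d) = (d + 2)*(d + 3)*(d^3 - d^2 - 12*d) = (d - 4)*(d + 2)*(d + 3)*(d^2 + 3*d) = (d - 4)*(d + 2)*(d + 3)^2*(d)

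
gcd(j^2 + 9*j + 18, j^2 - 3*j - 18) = j + 3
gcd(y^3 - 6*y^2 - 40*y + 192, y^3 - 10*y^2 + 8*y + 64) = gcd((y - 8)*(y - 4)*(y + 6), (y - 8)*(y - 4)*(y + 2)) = y^2 - 12*y + 32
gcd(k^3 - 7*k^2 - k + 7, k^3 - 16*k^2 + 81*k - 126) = k - 7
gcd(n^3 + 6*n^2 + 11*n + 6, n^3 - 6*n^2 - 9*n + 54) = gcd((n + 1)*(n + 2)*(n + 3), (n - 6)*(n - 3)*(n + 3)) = n + 3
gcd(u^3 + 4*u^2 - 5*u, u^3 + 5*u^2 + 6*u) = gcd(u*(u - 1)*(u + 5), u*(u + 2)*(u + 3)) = u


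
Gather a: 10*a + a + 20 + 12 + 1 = 11*a + 33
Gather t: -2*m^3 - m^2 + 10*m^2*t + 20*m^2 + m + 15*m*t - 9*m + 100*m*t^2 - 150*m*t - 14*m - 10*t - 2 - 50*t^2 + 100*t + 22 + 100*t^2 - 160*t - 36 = -2*m^3 + 19*m^2 - 22*m + t^2*(100*m + 50) + t*(10*m^2 - 135*m - 70) - 16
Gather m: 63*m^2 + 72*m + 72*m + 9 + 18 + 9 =63*m^2 + 144*m + 36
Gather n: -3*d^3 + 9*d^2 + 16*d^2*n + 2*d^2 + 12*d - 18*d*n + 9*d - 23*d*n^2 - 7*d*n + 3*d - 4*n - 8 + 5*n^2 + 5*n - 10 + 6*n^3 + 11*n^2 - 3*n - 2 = -3*d^3 + 11*d^2 + 24*d + 6*n^3 + n^2*(16 - 23*d) + n*(16*d^2 - 25*d - 2) - 20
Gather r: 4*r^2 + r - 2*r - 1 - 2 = 4*r^2 - r - 3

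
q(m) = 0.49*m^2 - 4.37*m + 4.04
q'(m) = 0.98*m - 4.37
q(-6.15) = 49.45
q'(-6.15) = -10.40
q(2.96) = -4.60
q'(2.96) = -1.47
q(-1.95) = 14.42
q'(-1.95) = -6.28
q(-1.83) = 13.68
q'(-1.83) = -6.16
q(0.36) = 2.53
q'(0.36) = -4.02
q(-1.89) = 14.05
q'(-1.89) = -6.22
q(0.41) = 2.33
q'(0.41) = -3.97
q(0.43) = 2.25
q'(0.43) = -3.95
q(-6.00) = 47.90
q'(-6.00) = -10.25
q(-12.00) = 127.04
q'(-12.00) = -16.13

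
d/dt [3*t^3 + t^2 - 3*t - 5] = 9*t^2 + 2*t - 3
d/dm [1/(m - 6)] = -1/(m - 6)^2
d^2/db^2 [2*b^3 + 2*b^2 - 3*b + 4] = 12*b + 4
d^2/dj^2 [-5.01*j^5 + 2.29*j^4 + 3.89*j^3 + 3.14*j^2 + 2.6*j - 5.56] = -100.2*j^3 + 27.48*j^2 + 23.34*j + 6.28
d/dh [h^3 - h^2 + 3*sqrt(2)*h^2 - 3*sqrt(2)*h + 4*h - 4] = 3*h^2 - 2*h + 6*sqrt(2)*h - 3*sqrt(2) + 4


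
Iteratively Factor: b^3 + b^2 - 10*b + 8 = (b + 4)*(b^2 - 3*b + 2) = (b - 2)*(b + 4)*(b - 1)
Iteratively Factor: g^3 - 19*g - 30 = (g - 5)*(g^2 + 5*g + 6) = (g - 5)*(g + 2)*(g + 3)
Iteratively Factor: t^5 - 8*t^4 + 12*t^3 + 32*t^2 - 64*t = (t - 4)*(t^4 - 4*t^3 - 4*t^2 + 16*t) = (t - 4)*(t + 2)*(t^3 - 6*t^2 + 8*t) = t*(t - 4)*(t + 2)*(t^2 - 6*t + 8) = t*(t - 4)*(t - 2)*(t + 2)*(t - 4)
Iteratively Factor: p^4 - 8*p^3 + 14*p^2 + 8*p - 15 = (p - 1)*(p^3 - 7*p^2 + 7*p + 15) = (p - 1)*(p + 1)*(p^2 - 8*p + 15) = (p - 5)*(p - 1)*(p + 1)*(p - 3)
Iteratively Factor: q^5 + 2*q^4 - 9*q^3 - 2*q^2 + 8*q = (q - 2)*(q^4 + 4*q^3 - q^2 - 4*q) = (q - 2)*(q - 1)*(q^3 + 5*q^2 + 4*q) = q*(q - 2)*(q - 1)*(q^2 + 5*q + 4) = q*(q - 2)*(q - 1)*(q + 4)*(q + 1)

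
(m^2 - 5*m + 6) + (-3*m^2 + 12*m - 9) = -2*m^2 + 7*m - 3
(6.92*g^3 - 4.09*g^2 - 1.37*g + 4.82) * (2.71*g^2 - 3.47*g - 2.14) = 18.7532*g^5 - 35.0963*g^4 - 4.3292*g^3 + 26.5687*g^2 - 13.7936*g - 10.3148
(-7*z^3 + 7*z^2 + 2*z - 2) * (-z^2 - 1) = 7*z^5 - 7*z^4 + 5*z^3 - 5*z^2 - 2*z + 2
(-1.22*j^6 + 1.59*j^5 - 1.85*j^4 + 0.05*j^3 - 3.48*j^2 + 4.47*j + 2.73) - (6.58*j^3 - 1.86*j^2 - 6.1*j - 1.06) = -1.22*j^6 + 1.59*j^5 - 1.85*j^4 - 6.53*j^3 - 1.62*j^2 + 10.57*j + 3.79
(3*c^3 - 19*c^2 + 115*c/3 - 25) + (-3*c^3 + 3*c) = -19*c^2 + 124*c/3 - 25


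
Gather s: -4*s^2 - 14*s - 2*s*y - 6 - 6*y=-4*s^2 + s*(-2*y - 14) - 6*y - 6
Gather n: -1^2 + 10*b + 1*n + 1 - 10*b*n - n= -10*b*n + 10*b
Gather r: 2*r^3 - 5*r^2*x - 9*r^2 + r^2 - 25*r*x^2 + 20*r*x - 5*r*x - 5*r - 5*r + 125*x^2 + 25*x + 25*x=2*r^3 + r^2*(-5*x - 8) + r*(-25*x^2 + 15*x - 10) + 125*x^2 + 50*x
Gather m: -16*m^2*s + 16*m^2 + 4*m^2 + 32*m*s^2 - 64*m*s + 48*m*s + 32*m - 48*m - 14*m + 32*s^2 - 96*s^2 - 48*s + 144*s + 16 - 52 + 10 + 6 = m^2*(20 - 16*s) + m*(32*s^2 - 16*s - 30) - 64*s^2 + 96*s - 20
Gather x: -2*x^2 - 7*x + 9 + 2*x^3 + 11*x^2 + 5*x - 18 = 2*x^3 + 9*x^2 - 2*x - 9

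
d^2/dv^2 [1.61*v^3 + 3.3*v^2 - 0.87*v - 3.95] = 9.66*v + 6.6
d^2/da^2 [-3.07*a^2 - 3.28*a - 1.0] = -6.14000000000000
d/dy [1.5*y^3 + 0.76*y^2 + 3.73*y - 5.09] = 4.5*y^2 + 1.52*y + 3.73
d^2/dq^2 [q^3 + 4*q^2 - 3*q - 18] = 6*q + 8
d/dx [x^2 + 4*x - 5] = 2*x + 4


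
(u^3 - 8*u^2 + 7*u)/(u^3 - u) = (u - 7)/(u + 1)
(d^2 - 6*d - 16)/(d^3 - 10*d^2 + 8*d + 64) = 1/(d - 4)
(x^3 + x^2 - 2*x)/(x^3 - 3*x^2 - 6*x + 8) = x/(x - 4)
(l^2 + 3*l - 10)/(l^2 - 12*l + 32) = (l^2 + 3*l - 10)/(l^2 - 12*l + 32)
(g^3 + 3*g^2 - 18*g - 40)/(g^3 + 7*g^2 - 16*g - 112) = (g^2 + 7*g + 10)/(g^2 + 11*g + 28)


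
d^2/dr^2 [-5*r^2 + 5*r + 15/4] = -10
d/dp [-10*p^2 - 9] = -20*p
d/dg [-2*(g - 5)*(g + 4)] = 2 - 4*g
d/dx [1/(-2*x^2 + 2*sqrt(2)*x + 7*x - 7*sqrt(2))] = (4*x - 7 - 2*sqrt(2))/(2*x^2 - 7*x - 2*sqrt(2)*x + 7*sqrt(2))^2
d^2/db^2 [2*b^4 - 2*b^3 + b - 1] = 12*b*(2*b - 1)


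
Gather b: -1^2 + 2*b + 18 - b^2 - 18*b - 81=-b^2 - 16*b - 64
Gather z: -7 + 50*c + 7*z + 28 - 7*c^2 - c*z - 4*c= -7*c^2 + 46*c + z*(7 - c) + 21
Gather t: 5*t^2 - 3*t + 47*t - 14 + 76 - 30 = 5*t^2 + 44*t + 32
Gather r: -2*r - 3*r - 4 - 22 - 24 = -5*r - 50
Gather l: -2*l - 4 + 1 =-2*l - 3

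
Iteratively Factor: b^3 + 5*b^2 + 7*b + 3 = (b + 1)*(b^2 + 4*b + 3) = (b + 1)^2*(b + 3)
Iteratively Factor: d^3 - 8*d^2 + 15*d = (d - 5)*(d^2 - 3*d) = d*(d - 5)*(d - 3)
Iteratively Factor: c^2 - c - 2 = (c - 2)*(c + 1)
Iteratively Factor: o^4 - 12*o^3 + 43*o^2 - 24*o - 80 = (o - 4)*(o^3 - 8*o^2 + 11*o + 20) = (o - 5)*(o - 4)*(o^2 - 3*o - 4) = (o - 5)*(o - 4)*(o + 1)*(o - 4)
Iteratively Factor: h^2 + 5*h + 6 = (h + 2)*(h + 3)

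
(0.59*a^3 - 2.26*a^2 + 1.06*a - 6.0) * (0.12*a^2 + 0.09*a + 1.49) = 0.0708*a^5 - 0.2181*a^4 + 0.8029*a^3 - 3.992*a^2 + 1.0394*a - 8.94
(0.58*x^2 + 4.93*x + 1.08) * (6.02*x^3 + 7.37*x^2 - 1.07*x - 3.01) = 3.4916*x^5 + 33.9532*x^4 + 42.2151*x^3 + 0.938700000000001*x^2 - 15.9949*x - 3.2508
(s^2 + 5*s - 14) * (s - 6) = s^3 - s^2 - 44*s + 84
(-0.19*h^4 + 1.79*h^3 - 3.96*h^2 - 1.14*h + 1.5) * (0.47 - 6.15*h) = 1.1685*h^5 - 11.0978*h^4 + 25.1953*h^3 + 5.1498*h^2 - 9.7608*h + 0.705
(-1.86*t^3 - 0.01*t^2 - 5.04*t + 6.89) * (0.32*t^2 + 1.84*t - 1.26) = -0.5952*t^5 - 3.4256*t^4 + 0.7124*t^3 - 7.0562*t^2 + 19.028*t - 8.6814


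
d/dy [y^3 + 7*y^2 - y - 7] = 3*y^2 + 14*y - 1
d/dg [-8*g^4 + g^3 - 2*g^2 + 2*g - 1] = -32*g^3 + 3*g^2 - 4*g + 2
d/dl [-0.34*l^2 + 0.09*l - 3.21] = 0.09 - 0.68*l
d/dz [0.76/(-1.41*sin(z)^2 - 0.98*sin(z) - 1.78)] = (2.1432*sin(z) + 0.7448)*cos(z)/(1.41*sin(z)^2 + 0.98*sin(z) + 1.78)^2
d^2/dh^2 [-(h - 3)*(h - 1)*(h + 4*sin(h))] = 4*h^2*sin(h) - 16*sqrt(2)*h*sin(h + pi/4) - 6*h + 4*sin(h) + 32*cos(h) + 8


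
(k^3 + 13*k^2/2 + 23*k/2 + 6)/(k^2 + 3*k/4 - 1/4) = 2*(2*k^2 + 11*k + 12)/(4*k - 1)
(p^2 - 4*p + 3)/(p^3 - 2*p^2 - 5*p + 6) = 1/(p + 2)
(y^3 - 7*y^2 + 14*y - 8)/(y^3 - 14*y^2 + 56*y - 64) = (y - 1)/(y - 8)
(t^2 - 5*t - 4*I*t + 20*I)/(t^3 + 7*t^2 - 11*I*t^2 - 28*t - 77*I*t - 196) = (t - 5)/(t^2 + 7*t*(1 - I) - 49*I)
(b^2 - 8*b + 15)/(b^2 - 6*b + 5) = (b - 3)/(b - 1)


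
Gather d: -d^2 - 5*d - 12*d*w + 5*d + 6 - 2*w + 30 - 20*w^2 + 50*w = -d^2 - 12*d*w - 20*w^2 + 48*w + 36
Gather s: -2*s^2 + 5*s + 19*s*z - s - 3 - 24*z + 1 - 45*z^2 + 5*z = -2*s^2 + s*(19*z + 4) - 45*z^2 - 19*z - 2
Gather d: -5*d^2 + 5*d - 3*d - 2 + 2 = -5*d^2 + 2*d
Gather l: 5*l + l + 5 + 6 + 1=6*l + 12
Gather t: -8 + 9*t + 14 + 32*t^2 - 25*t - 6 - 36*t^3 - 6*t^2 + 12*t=-36*t^3 + 26*t^2 - 4*t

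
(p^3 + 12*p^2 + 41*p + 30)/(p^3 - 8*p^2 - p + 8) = (p^2 + 11*p + 30)/(p^2 - 9*p + 8)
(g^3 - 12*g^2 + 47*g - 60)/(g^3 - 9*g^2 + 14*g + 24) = (g^2 - 8*g + 15)/(g^2 - 5*g - 6)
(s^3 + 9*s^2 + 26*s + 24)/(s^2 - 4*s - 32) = (s^2 + 5*s + 6)/(s - 8)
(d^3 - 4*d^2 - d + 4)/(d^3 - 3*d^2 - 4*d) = (d - 1)/d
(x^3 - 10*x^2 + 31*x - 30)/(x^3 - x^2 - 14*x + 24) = (x - 5)/(x + 4)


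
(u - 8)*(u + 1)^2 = u^3 - 6*u^2 - 15*u - 8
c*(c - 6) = c^2 - 6*c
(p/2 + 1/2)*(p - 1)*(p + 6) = p^3/2 + 3*p^2 - p/2 - 3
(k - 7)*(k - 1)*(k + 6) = k^3 - 2*k^2 - 41*k + 42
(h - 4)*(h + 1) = h^2 - 3*h - 4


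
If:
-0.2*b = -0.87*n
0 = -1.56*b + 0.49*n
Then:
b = 0.00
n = 0.00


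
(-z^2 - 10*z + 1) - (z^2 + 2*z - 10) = -2*z^2 - 12*z + 11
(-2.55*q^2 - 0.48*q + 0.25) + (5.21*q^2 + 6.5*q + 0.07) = 2.66*q^2 + 6.02*q + 0.32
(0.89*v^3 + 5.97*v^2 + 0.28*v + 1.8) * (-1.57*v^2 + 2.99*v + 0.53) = -1.3973*v^5 - 6.7118*v^4 + 17.8824*v^3 + 1.1753*v^2 + 5.5304*v + 0.954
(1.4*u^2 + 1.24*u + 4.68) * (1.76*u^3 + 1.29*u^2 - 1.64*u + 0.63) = 2.464*u^5 + 3.9884*u^4 + 7.5404*u^3 + 4.8856*u^2 - 6.894*u + 2.9484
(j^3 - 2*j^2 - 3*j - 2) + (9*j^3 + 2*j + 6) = 10*j^3 - 2*j^2 - j + 4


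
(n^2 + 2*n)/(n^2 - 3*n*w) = (n + 2)/(n - 3*w)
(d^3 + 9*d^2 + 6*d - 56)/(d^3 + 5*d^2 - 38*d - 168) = (d - 2)/(d - 6)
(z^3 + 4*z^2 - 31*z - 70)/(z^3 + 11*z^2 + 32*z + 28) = (z - 5)/(z + 2)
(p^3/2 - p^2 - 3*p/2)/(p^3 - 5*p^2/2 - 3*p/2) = (p + 1)/(2*p + 1)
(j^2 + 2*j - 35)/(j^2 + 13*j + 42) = (j - 5)/(j + 6)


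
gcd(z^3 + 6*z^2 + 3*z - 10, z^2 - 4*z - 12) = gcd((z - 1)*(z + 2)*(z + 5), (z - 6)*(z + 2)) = z + 2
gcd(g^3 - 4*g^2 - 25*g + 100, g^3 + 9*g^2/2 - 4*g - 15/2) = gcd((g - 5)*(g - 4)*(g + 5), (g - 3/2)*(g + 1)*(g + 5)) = g + 5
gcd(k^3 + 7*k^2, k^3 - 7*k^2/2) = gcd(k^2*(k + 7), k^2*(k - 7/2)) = k^2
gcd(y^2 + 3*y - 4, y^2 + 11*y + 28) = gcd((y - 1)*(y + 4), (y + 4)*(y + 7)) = y + 4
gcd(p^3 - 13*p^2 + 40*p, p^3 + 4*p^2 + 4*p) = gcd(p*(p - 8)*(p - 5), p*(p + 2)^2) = p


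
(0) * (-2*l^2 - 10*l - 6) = 0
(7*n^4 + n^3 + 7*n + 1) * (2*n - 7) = 14*n^5 - 47*n^4 - 7*n^3 + 14*n^2 - 47*n - 7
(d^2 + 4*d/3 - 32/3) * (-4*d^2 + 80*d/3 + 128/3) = -4*d^4 + 64*d^3/3 + 1088*d^2/9 - 2048*d/9 - 4096/9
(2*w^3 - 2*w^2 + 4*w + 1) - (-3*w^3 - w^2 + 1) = 5*w^3 - w^2 + 4*w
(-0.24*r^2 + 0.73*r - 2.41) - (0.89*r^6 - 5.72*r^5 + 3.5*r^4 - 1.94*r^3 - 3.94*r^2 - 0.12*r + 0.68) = -0.89*r^6 + 5.72*r^5 - 3.5*r^4 + 1.94*r^3 + 3.7*r^2 + 0.85*r - 3.09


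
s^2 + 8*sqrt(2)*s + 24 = (s + 2*sqrt(2))*(s + 6*sqrt(2))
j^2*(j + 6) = j^3 + 6*j^2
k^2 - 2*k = k*(k - 2)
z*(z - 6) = z^2 - 6*z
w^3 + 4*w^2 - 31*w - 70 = (w - 5)*(w + 2)*(w + 7)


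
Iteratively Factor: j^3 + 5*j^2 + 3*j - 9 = (j + 3)*(j^2 + 2*j - 3) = (j - 1)*(j + 3)*(j + 3)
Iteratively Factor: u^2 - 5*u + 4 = (u - 4)*(u - 1)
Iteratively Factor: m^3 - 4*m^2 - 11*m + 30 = (m - 2)*(m^2 - 2*m - 15) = (m - 5)*(m - 2)*(m + 3)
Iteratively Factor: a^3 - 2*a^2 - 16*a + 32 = (a - 2)*(a^2 - 16) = (a - 4)*(a - 2)*(a + 4)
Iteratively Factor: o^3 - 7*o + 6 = (o - 1)*(o^2 + o - 6) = (o - 1)*(o + 3)*(o - 2)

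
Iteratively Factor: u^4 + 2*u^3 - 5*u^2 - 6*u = (u)*(u^3 + 2*u^2 - 5*u - 6) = u*(u - 2)*(u^2 + 4*u + 3) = u*(u - 2)*(u + 1)*(u + 3)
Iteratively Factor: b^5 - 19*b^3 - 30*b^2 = (b - 5)*(b^4 + 5*b^3 + 6*b^2) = b*(b - 5)*(b^3 + 5*b^2 + 6*b) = b*(b - 5)*(b + 3)*(b^2 + 2*b) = b*(b - 5)*(b + 2)*(b + 3)*(b)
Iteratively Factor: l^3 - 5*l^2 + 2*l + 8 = (l - 4)*(l^2 - l - 2) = (l - 4)*(l + 1)*(l - 2)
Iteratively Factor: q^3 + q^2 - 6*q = (q - 2)*(q^2 + 3*q) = (q - 2)*(q + 3)*(q)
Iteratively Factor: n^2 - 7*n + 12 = (n - 4)*(n - 3)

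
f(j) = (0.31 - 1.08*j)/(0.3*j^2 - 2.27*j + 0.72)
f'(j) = (0.31 - 1.08*j)*(2.27 - 0.6*j)/(0.3*j^2 - 2.27*j + 0.72)^2 - 1.08/(0.3*j^2 - 2.27*j + 0.72)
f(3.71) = 1.03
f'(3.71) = 0.29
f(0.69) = 0.62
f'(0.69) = -0.10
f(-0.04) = 0.44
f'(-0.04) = -0.10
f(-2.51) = 0.36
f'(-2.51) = 0.04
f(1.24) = 0.63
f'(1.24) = 0.07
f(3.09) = 0.88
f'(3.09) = 0.21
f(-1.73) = 0.39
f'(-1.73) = 0.04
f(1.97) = 0.70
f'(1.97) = 0.12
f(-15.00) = 0.16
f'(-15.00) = 0.01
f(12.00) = -0.76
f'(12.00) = 0.16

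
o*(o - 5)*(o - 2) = o^3 - 7*o^2 + 10*o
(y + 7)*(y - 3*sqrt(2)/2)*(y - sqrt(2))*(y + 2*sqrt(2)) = y^4 - sqrt(2)*y^3/2 + 7*y^3 - 7*y^2 - 7*sqrt(2)*y^2/2 - 49*y + 6*sqrt(2)*y + 42*sqrt(2)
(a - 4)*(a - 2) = a^2 - 6*a + 8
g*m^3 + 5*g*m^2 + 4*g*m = m*(m + 4)*(g*m + g)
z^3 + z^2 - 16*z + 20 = (z - 2)^2*(z + 5)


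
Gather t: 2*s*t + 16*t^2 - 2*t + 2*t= 2*s*t + 16*t^2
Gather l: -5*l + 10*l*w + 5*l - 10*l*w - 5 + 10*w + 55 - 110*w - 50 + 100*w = 0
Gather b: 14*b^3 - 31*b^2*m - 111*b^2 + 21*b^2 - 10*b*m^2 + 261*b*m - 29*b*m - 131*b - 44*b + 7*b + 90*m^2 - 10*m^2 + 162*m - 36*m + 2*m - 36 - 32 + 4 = 14*b^3 + b^2*(-31*m - 90) + b*(-10*m^2 + 232*m - 168) + 80*m^2 + 128*m - 64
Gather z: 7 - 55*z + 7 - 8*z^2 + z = -8*z^2 - 54*z + 14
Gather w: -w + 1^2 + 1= 2 - w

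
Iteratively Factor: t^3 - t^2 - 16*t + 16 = (t - 1)*(t^2 - 16) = (t - 4)*(t - 1)*(t + 4)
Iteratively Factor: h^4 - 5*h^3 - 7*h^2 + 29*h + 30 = (h + 2)*(h^3 - 7*h^2 + 7*h + 15) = (h + 1)*(h + 2)*(h^2 - 8*h + 15) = (h - 3)*(h + 1)*(h + 2)*(h - 5)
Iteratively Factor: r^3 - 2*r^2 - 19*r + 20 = (r - 5)*(r^2 + 3*r - 4) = (r - 5)*(r + 4)*(r - 1)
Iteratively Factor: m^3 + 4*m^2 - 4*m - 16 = (m - 2)*(m^2 + 6*m + 8) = (m - 2)*(m + 4)*(m + 2)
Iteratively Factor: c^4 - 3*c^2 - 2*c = (c - 2)*(c^3 + 2*c^2 + c) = (c - 2)*(c + 1)*(c^2 + c) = (c - 2)*(c + 1)^2*(c)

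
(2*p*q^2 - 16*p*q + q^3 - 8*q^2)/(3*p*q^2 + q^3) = (2*p*q - 16*p + q^2 - 8*q)/(q*(3*p + q))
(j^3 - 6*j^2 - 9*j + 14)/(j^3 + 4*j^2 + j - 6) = (j - 7)/(j + 3)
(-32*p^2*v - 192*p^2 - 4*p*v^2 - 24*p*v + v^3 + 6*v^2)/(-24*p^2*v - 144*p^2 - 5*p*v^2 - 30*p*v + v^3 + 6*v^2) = (4*p + v)/(3*p + v)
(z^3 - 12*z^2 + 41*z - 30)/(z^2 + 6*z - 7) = (z^2 - 11*z + 30)/(z + 7)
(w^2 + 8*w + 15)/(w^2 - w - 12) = (w + 5)/(w - 4)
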